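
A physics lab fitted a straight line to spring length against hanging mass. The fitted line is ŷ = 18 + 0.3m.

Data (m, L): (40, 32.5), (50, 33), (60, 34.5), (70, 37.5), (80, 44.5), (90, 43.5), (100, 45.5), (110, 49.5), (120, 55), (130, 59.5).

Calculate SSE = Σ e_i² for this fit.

m=40: ŷ = 18 + 0.3·40 = 30; e = 32.5 − 30 = 2.5
m=50: ŷ = 18 + 0.3·50 = 33; e = 33 − 33 = 0
m=60: ŷ = 18 + 0.3·60 = 36; e = 34.5 − 36 = -1.5
m=70: ŷ = 18 + 0.3·70 = 39; e = 37.5 − 39 = -1.5
m=80: ŷ = 18 + 0.3·80 = 42; e = 44.5 − 42 = 2.5
m=90: ŷ = 18 + 0.3·90 = 45; e = 43.5 − 45 = -1.5
m=100: ŷ = 18 + 0.3·100 = 48; e = 45.5 − 48 = -2.5
m=110: ŷ = 18 + 0.3·110 = 51; e = 49.5 − 51 = -1.5
m=120: ŷ = 18 + 0.3·120 = 54; e = 55 − 54 = 1
m=130: ŷ = 18 + 0.3·130 = 57; e = 59.5 − 57 = 2.5
SSE = 6.25 + 0 + 2.25 + 2.25 + 6.25 + 2.25 + 6.25 + 2.25 + 1 + 6.25 = 35

SSE = 35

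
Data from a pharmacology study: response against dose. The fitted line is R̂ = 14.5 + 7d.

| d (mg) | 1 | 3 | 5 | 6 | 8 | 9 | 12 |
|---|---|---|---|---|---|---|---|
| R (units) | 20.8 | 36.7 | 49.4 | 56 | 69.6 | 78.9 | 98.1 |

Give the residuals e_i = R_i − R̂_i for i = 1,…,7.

-0.7, 1.2, -0.1, -0.5, -0.9, 1.4, -0.4

d=1: R̂ = 14.5 + 7·1 = 21.5; e = 20.8 − 21.5 = -0.7
d=3: R̂ = 14.5 + 7·3 = 35.5; e = 36.7 − 35.5 = 1.2
d=5: R̂ = 14.5 + 7·5 = 49.5; e = 49.4 − 49.5 = -0.1
d=6: R̂ = 14.5 + 7·6 = 56.5; e = 56 − 56.5 = -0.5
d=8: R̂ = 14.5 + 7·8 = 70.5; e = 69.6 − 70.5 = -0.9
d=9: R̂ = 14.5 + 7·9 = 77.5; e = 78.9 − 77.5 = 1.4
d=12: R̂ = 14.5 + 7·12 = 98.5; e = 98.1 − 98.5 = -0.4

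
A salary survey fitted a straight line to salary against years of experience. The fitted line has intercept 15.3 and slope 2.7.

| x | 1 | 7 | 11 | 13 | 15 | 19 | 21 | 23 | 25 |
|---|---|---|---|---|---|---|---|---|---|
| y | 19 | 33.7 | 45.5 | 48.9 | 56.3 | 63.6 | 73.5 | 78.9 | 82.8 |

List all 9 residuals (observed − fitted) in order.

x=1: ŷ = 15.3 + 2.7·1 = 18; r = 19 − 18 = 1
x=7: ŷ = 15.3 + 2.7·7 = 34.2; r = 33.7 − 34.2 = -0.5
x=11: ŷ = 15.3 + 2.7·11 = 45; r = 45.5 − 45 = 0.5
x=13: ŷ = 15.3 + 2.7·13 = 50.4; r = 48.9 − 50.4 = -1.5
x=15: ŷ = 15.3 + 2.7·15 = 55.8; r = 56.3 − 55.8 = 0.5
x=19: ŷ = 15.3 + 2.7·19 = 66.6; r = 63.6 − 66.6 = -3
x=21: ŷ = 15.3 + 2.7·21 = 72; r = 73.5 − 72 = 1.5
x=23: ŷ = 15.3 + 2.7·23 = 77.4; r = 78.9 − 77.4 = 1.5
x=25: ŷ = 15.3 + 2.7·25 = 82.8; r = 82.8 − 82.8 = 0

1, -0.5, 0.5, -1.5, 0.5, -3, 1.5, 1.5, 0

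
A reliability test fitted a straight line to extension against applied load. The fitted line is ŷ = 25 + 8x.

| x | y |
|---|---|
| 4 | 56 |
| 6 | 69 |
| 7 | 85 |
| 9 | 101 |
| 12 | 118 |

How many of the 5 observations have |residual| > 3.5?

3

x=4: ŷ = 25 + 8·4 = 57; r = 56 − 57 = -1
x=6: ŷ = 25 + 8·6 = 73; r = 69 − 73 = -4
x=7: ŷ = 25 + 8·7 = 81; r = 85 − 81 = 4
x=9: ŷ = 25 + 8·9 = 97; r = 101 − 97 = 4
x=12: ŷ = 25 + 8·12 = 121; r = 118 − 121 = -3
|r| > 3.5: x=6 (|r|=4), x=7 (|r|=4), x=9 (|r|=4) → 3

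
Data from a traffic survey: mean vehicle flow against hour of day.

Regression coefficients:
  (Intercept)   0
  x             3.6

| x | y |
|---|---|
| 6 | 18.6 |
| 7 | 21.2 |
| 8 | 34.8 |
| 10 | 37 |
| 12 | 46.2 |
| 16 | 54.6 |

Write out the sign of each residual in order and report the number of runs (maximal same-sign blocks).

x=6: ŷ = 3.6·6 = 21.6; e = 18.6 − 21.6 = -3
x=7: ŷ = 3.6·7 = 25.2; e = 21.2 − 25.2 = -4
x=8: ŷ = 3.6·8 = 28.8; e = 34.8 − 28.8 = 6
x=10: ŷ = 3.6·10 = 36; e = 37 − 36 = 1
x=12: ŷ = 3.6·12 = 43.2; e = 46.2 − 43.2 = 3
x=16: ŷ = 3.6·16 = 57.6; e = 54.6 − 57.6 = -3
Signs: − − + + + −
Runs: −×2, +×3, −×1 → 3

3 runs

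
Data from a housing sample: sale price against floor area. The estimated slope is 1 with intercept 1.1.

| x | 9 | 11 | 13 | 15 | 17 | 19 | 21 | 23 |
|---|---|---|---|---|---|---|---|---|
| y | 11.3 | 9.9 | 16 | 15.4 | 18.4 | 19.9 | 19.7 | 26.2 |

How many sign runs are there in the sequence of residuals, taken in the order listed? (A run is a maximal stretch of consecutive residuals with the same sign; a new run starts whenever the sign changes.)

x=9: ŷ = 1.1 + 9 = 10.1; r = 11.3 − 10.1 = 1.2
x=11: ŷ = 1.1 + 11 = 12.1; r = 9.9 − 12.1 = -2.2
x=13: ŷ = 1.1 + 13 = 14.1; r = 16 − 14.1 = 1.9
x=15: ŷ = 1.1 + 15 = 16.1; r = 15.4 − 16.1 = -0.7
x=17: ŷ = 1.1 + 17 = 18.1; r = 18.4 − 18.1 = 0.3
x=19: ŷ = 1.1 + 19 = 20.1; r = 19.9 − 20.1 = -0.2
x=21: ŷ = 1.1 + 21 = 22.1; r = 19.7 − 22.1 = -2.4
x=23: ŷ = 1.1 + 23 = 24.1; r = 26.2 − 24.1 = 2.1
Signs: + − + − + − − +
Runs: +×1, −×1, +×1, −×1, +×1, −×2, +×1 → 7

7 runs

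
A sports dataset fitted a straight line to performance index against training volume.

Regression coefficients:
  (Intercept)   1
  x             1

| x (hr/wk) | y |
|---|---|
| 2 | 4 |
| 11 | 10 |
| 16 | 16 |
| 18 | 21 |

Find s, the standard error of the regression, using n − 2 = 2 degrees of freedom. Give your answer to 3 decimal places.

x=2: ŷ = 1 + 2 = 3; r = 4 − 3 = 1
x=11: ŷ = 1 + 11 = 12; r = 10 − 12 = -2
x=16: ŷ = 1 + 16 = 17; r = 16 − 17 = -1
x=18: ŷ = 1 + 18 = 19; r = 21 − 19 = 2
SSE = 1 + 4 + 1 + 4 = 10
s = √(10/2) = √5 ≈ 2.236

s = 2.236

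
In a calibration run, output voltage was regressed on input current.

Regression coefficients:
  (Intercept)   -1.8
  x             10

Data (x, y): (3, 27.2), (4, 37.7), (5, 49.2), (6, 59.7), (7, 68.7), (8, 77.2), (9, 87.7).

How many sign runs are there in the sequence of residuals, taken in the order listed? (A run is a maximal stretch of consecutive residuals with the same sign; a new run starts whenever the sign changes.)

3 runs

x=3: ŷ = -1.8 + 10·3 = 28.2; e = 27.2 − 28.2 = -1
x=4: ŷ = -1.8 + 10·4 = 38.2; e = 37.7 − 38.2 = -0.5
x=5: ŷ = -1.8 + 10·5 = 48.2; e = 49.2 − 48.2 = 1
x=6: ŷ = -1.8 + 10·6 = 58.2; e = 59.7 − 58.2 = 1.5
x=7: ŷ = -1.8 + 10·7 = 68.2; e = 68.7 − 68.2 = 0.5
x=8: ŷ = -1.8 + 10·8 = 78.2; e = 77.2 − 78.2 = -1
x=9: ŷ = -1.8 + 10·9 = 88.2; e = 87.7 − 88.2 = -0.5
Signs: − − + + + − −
Runs: −×2, +×3, −×2 → 3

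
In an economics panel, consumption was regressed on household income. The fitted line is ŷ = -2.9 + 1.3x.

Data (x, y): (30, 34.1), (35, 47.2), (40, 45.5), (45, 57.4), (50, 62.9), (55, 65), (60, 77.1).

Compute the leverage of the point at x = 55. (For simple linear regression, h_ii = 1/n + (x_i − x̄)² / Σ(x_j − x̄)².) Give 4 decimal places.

h = 0.2857

x̄ = (30 + 35 + 40 + 45 + 50 + 55 + 60)/7 = 45
Σ(x − x̄)² = 225 + 100 + 25 + 0 + 25 + 100 + 225 = 700
h = 1/7 + (10)²/700 = 0.142857 + 0.142857 = 0.2857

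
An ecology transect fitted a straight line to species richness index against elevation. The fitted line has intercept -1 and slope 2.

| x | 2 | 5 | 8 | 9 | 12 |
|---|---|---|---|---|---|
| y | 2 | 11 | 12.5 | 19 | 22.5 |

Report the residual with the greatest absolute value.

e = -2.5

x=2: ŷ = -1 + 2·2 = 3; e = 2 − 3 = -1
x=5: ŷ = -1 + 2·5 = 9; e = 11 − 9 = 2
x=8: ŷ = -1 + 2·8 = 15; e = 12.5 − 15 = -2.5
x=9: ŷ = -1 + 2·9 = 17; e = 19 − 17 = 2
x=12: ŷ = -1 + 2·12 = 23; e = 22.5 − 23 = -0.5
Largest |e| is 2.5 at x = 8, residual -2.5.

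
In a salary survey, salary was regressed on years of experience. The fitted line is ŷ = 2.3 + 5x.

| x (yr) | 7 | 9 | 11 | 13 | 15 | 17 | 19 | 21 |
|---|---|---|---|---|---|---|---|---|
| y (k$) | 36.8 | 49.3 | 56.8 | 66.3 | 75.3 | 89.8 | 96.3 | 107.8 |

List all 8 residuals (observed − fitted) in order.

x=7: ŷ = 2.3 + 5·7 = 37.3; e = 36.8 − 37.3 = -0.5
x=9: ŷ = 2.3 + 5·9 = 47.3; e = 49.3 − 47.3 = 2
x=11: ŷ = 2.3 + 5·11 = 57.3; e = 56.8 − 57.3 = -0.5
x=13: ŷ = 2.3 + 5·13 = 67.3; e = 66.3 − 67.3 = -1
x=15: ŷ = 2.3 + 5·15 = 77.3; e = 75.3 − 77.3 = -2
x=17: ŷ = 2.3 + 5·17 = 87.3; e = 89.8 − 87.3 = 2.5
x=19: ŷ = 2.3 + 5·19 = 97.3; e = 96.3 − 97.3 = -1
x=21: ŷ = 2.3 + 5·21 = 107.3; e = 107.8 − 107.3 = 0.5

-0.5, 2, -0.5, -1, -2, 2.5, -1, 0.5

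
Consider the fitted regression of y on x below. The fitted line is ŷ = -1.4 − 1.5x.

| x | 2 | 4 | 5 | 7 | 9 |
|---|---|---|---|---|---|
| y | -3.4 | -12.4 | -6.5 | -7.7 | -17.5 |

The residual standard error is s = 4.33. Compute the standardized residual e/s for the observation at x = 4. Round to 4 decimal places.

-1.1547

ŷ = -1.4 − 1.5·4 = -7.4
e = -12.4 − (-7.4) = -5
e/s = -5 / 4.33 = -1.1547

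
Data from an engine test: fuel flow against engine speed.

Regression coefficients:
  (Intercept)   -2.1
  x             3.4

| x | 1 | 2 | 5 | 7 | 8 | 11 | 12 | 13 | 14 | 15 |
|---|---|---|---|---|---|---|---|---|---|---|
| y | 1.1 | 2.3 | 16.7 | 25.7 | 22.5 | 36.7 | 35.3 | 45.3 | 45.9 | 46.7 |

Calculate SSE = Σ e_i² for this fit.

x=1: ŷ = -2.1 + 3.4·1 = 1.3; e = 1.1 − 1.3 = -0.2
x=2: ŷ = -2.1 + 3.4·2 = 4.7; e = 2.3 − 4.7 = -2.4
x=5: ŷ = -2.1 + 3.4·5 = 14.9; e = 16.7 − 14.9 = 1.8
x=7: ŷ = -2.1 + 3.4·7 = 21.7; e = 25.7 − 21.7 = 4
x=8: ŷ = -2.1 + 3.4·8 = 25.1; e = 22.5 − 25.1 = -2.6
x=11: ŷ = -2.1 + 3.4·11 = 35.3; e = 36.7 − 35.3 = 1.4
x=12: ŷ = -2.1 + 3.4·12 = 38.7; e = 35.3 − 38.7 = -3.4
x=13: ŷ = -2.1 + 3.4·13 = 42.1; e = 45.3 − 42.1 = 3.2
x=14: ŷ = -2.1 + 3.4·14 = 45.5; e = 45.9 − 45.5 = 0.4
x=15: ŷ = -2.1 + 3.4·15 = 48.9; e = 46.7 − 48.9 = -2.2
SSE = 0.04 + 5.76 + 3.24 + 16 + 6.76 + 1.96 + 11.56 + 10.24 + 0.16 + 4.84 = 60.56

SSE = 60.56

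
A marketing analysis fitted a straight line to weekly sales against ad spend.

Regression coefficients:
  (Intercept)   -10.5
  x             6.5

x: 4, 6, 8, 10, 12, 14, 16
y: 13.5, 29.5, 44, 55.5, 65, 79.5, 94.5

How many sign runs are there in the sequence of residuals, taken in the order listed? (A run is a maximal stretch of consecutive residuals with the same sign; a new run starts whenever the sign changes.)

x=4: ŷ = -10.5 + 6.5·4 = 15.5; e = 13.5 − 15.5 = -2
x=6: ŷ = -10.5 + 6.5·6 = 28.5; e = 29.5 − 28.5 = 1
x=8: ŷ = -10.5 + 6.5·8 = 41.5; e = 44 − 41.5 = 2.5
x=10: ŷ = -10.5 + 6.5·10 = 54.5; e = 55.5 − 54.5 = 1
x=12: ŷ = -10.5 + 6.5·12 = 67.5; e = 65 − 67.5 = -2.5
x=14: ŷ = -10.5 + 6.5·14 = 80.5; e = 79.5 − 80.5 = -1
x=16: ŷ = -10.5 + 6.5·16 = 93.5; e = 94.5 − 93.5 = 1
Signs: − + + + − − +
Runs: −×1, +×3, −×2, +×1 → 4

4 runs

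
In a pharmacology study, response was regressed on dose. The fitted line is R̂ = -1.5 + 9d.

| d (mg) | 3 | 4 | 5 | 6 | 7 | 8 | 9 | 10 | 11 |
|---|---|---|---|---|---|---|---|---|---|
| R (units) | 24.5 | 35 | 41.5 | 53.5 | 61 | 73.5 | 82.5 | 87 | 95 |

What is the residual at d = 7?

R̂ = -1.5 + 9·7 = 61.5
e = 61 − 61.5 = -0.5

e = -0.5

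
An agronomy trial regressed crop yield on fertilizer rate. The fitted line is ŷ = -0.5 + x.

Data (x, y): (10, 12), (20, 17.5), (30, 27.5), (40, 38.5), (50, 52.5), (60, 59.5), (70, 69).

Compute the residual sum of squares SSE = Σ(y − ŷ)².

x=10: ŷ = -0.5 + 10 = 9.5; e = 12 − 9.5 = 2.5
x=20: ŷ = -0.5 + 20 = 19.5; e = 17.5 − 19.5 = -2
x=30: ŷ = -0.5 + 30 = 29.5; e = 27.5 − 29.5 = -2
x=40: ŷ = -0.5 + 40 = 39.5; e = 38.5 − 39.5 = -1
x=50: ŷ = -0.5 + 50 = 49.5; e = 52.5 − 49.5 = 3
x=60: ŷ = -0.5 + 60 = 59.5; e = 59.5 − 59.5 = 0
x=70: ŷ = -0.5 + 70 = 69.5; e = 69 − 69.5 = -0.5
SSE = 6.25 + 4 + 4 + 1 + 9 + 0 + 0.25 = 24.5

SSE = 24.5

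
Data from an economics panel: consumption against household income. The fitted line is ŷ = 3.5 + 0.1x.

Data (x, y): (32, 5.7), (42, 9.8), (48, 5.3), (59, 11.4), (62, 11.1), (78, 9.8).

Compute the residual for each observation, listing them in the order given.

x=32: ŷ = 3.5 + 0.1·32 = 6.7; e = 5.7 − 6.7 = -1
x=42: ŷ = 3.5 + 0.1·42 = 7.7; e = 9.8 − 7.7 = 2.1
x=48: ŷ = 3.5 + 0.1·48 = 8.3; e = 5.3 − 8.3 = -3
x=59: ŷ = 3.5 + 0.1·59 = 9.4; e = 11.4 − 9.4 = 2
x=62: ŷ = 3.5 + 0.1·62 = 9.7; e = 11.1 − 9.7 = 1.4
x=78: ŷ = 3.5 + 0.1·78 = 11.3; e = 9.8 − 11.3 = -1.5

-1, 2.1, -3, 2, 1.4, -1.5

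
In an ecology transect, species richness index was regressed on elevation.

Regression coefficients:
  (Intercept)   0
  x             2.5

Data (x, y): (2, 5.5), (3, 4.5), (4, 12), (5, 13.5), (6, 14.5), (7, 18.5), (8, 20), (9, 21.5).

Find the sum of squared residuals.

SSE = 16.5

x=2: ŷ = 2.5·2 = 5; r = 5.5 − 5 = 0.5
x=3: ŷ = 2.5·3 = 7.5; r = 4.5 − 7.5 = -3
x=4: ŷ = 2.5·4 = 10; r = 12 − 10 = 2
x=5: ŷ = 2.5·5 = 12.5; r = 13.5 − 12.5 = 1
x=6: ŷ = 2.5·6 = 15; r = 14.5 − 15 = -0.5
x=7: ŷ = 2.5·7 = 17.5; r = 18.5 − 17.5 = 1
x=8: ŷ = 2.5·8 = 20; r = 20 − 20 = 0
x=9: ŷ = 2.5·9 = 22.5; r = 21.5 − 22.5 = -1
SSE = 0.25 + 9 + 4 + 1 + 0.25 + 1 + 0 + 1 = 16.5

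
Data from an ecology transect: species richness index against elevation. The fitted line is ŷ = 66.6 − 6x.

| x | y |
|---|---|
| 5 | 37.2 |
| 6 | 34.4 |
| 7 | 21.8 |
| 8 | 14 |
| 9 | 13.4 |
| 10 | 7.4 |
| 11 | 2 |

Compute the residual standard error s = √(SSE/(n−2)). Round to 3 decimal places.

x=5: ŷ = 66.6 − 6·5 = 36.6; e = 37.2 − 36.6 = 0.6
x=6: ŷ = 66.6 − 6·6 = 30.6; e = 34.4 − 30.6 = 3.8
x=7: ŷ = 66.6 − 6·7 = 24.6; e = 21.8 − 24.6 = -2.8
x=8: ŷ = 66.6 − 6·8 = 18.6; e = 14 − 18.6 = -4.6
x=9: ŷ = 66.6 − 6·9 = 12.6; e = 13.4 − 12.6 = 0.8
x=10: ŷ = 66.6 − 6·10 = 6.6; e = 7.4 − 6.6 = 0.8
x=11: ŷ = 66.6 − 6·11 = 0.6; e = 2 − 0.6 = 1.4
SSE = 0.36 + 14.44 + 7.84 + 21.16 + 0.64 + 0.64 + 1.96 = 47.04
s = √(47.04/5) = √9.408 ≈ 3.067

s = 3.067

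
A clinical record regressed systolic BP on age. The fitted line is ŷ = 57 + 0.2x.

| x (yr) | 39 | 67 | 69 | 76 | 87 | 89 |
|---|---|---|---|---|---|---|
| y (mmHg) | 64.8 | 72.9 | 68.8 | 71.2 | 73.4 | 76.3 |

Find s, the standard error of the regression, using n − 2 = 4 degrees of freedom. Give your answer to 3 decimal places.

x=39: ŷ = 57 + 0.2·39 = 64.8; r = 64.8 − 64.8 = 0
x=67: ŷ = 57 + 0.2·67 = 70.4; r = 72.9 − 70.4 = 2.5
x=69: ŷ = 57 + 0.2·69 = 70.8; r = 68.8 − 70.8 = -2
x=76: ŷ = 57 + 0.2·76 = 72.2; r = 71.2 − 72.2 = -1
x=87: ŷ = 57 + 0.2·87 = 74.4; r = 73.4 − 74.4 = -1
x=89: ŷ = 57 + 0.2·89 = 74.8; r = 76.3 − 74.8 = 1.5
SSE = 0 + 6.25 + 4 + 1 + 1 + 2.25 = 14.5
s = √(14.5/4) = √3.625 ≈ 1.904

s = 1.904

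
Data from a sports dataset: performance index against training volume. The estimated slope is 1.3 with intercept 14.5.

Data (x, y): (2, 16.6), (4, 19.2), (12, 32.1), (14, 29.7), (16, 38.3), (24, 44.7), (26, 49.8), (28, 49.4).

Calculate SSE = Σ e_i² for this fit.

x=2: ŷ = 14.5 + 1.3·2 = 17.1; e = 16.6 − 17.1 = -0.5
x=4: ŷ = 14.5 + 1.3·4 = 19.7; e = 19.2 − 19.7 = -0.5
x=12: ŷ = 14.5 + 1.3·12 = 30.1; e = 32.1 − 30.1 = 2
x=14: ŷ = 14.5 + 1.3·14 = 32.7; e = 29.7 − 32.7 = -3
x=16: ŷ = 14.5 + 1.3·16 = 35.3; e = 38.3 − 35.3 = 3
x=24: ŷ = 14.5 + 1.3·24 = 45.7; e = 44.7 − 45.7 = -1
x=26: ŷ = 14.5 + 1.3·26 = 48.3; e = 49.8 − 48.3 = 1.5
x=28: ŷ = 14.5 + 1.3·28 = 50.9; e = 49.4 − 50.9 = -1.5
SSE = 0.25 + 0.25 + 4 + 9 + 9 + 1 + 2.25 + 2.25 = 28

SSE = 28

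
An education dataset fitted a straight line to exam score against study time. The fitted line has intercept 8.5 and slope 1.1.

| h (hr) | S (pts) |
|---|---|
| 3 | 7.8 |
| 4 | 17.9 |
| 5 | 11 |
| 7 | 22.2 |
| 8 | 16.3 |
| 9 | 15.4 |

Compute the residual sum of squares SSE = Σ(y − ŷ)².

SSE = 96

h=3: ŷ = 8.5 + 1.1·3 = 11.8; e = 7.8 − 11.8 = -4
h=4: ŷ = 8.5 + 1.1·4 = 12.9; e = 17.9 − 12.9 = 5
h=5: ŷ = 8.5 + 1.1·5 = 14; e = 11 − 14 = -3
h=7: ŷ = 8.5 + 1.1·7 = 16.2; e = 22.2 − 16.2 = 6
h=8: ŷ = 8.5 + 1.1·8 = 17.3; e = 16.3 − 17.3 = -1
h=9: ŷ = 8.5 + 1.1·9 = 18.4; e = 15.4 − 18.4 = -3
SSE = 16 + 25 + 9 + 36 + 1 + 9 = 96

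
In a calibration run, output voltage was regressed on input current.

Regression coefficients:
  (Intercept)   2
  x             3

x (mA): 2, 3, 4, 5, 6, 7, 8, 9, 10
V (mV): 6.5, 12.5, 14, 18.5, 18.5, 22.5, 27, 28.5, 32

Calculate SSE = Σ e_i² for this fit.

x=2: ŷ = 2 + 3·2 = 8; e = 6.5 − 8 = -1.5
x=3: ŷ = 2 + 3·3 = 11; e = 12.5 − 11 = 1.5
x=4: ŷ = 2 + 3·4 = 14; e = 14 − 14 = 0
x=5: ŷ = 2 + 3·5 = 17; e = 18.5 − 17 = 1.5
x=6: ŷ = 2 + 3·6 = 20; e = 18.5 − 20 = -1.5
x=7: ŷ = 2 + 3·7 = 23; e = 22.5 − 23 = -0.5
x=8: ŷ = 2 + 3·8 = 26; e = 27 − 26 = 1
x=9: ŷ = 2 + 3·9 = 29; e = 28.5 − 29 = -0.5
x=10: ŷ = 2 + 3·10 = 32; e = 32 − 32 = 0
SSE = 2.25 + 2.25 + 0 + 2.25 + 2.25 + 0.25 + 1 + 0.25 + 0 = 10.5

SSE = 10.5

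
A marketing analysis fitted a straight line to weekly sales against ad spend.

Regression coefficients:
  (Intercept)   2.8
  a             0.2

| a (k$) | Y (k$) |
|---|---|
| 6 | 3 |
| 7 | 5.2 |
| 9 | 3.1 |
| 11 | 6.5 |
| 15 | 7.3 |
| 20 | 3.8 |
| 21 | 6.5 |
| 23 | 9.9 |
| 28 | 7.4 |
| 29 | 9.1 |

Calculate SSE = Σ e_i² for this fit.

a=6: ŷ = 2.8 + 0.2·6 = 4; e = 3 − 4 = -1
a=7: ŷ = 2.8 + 0.2·7 = 4.2; e = 5.2 − 4.2 = 1
a=9: ŷ = 2.8 + 0.2·9 = 4.6; e = 3.1 − 4.6 = -1.5
a=11: ŷ = 2.8 + 0.2·11 = 5; e = 6.5 − 5 = 1.5
a=15: ŷ = 2.8 + 0.2·15 = 5.8; e = 7.3 − 5.8 = 1.5
a=20: ŷ = 2.8 + 0.2·20 = 6.8; e = 3.8 − 6.8 = -3
a=21: ŷ = 2.8 + 0.2·21 = 7; e = 6.5 − 7 = -0.5
a=23: ŷ = 2.8 + 0.2·23 = 7.4; e = 9.9 − 7.4 = 2.5
a=28: ŷ = 2.8 + 0.2·28 = 8.4; e = 7.4 − 8.4 = -1
a=29: ŷ = 2.8 + 0.2·29 = 8.6; e = 9.1 − 8.6 = 0.5
SSE = 1 + 1 + 2.25 + 2.25 + 2.25 + 9 + 0.25 + 6.25 + 1 + 0.25 = 25.5

SSE = 25.5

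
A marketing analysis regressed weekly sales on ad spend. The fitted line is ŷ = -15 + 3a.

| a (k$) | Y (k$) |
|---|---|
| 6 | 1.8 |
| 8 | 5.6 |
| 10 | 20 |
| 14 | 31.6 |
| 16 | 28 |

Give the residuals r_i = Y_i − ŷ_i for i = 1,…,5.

-1.2, -3.4, 5, 4.6, -5

a=6: ŷ = -15 + 3·6 = 3; r = 1.8 − 3 = -1.2
a=8: ŷ = -15 + 3·8 = 9; r = 5.6 − 9 = -3.4
a=10: ŷ = -15 + 3·10 = 15; r = 20 − 15 = 5
a=14: ŷ = -15 + 3·14 = 27; r = 31.6 − 27 = 4.6
a=16: ŷ = -15 + 3·16 = 33; r = 28 − 33 = -5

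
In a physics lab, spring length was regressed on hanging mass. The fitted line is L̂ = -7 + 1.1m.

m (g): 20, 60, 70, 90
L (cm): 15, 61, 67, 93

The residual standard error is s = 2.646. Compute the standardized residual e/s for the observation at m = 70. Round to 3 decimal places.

-1.134

L̂ = -7 + 1.1·70 = 70
e = 67 − 70 = -3
e/s = -3 / 2.646 = -1.134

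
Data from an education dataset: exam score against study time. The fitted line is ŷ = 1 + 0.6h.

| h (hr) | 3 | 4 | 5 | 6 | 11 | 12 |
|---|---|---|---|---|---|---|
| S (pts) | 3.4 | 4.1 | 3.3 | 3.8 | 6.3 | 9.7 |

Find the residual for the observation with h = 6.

r = -0.8

ŷ = 1 + 0.6·6 = 4.6
r = 3.8 − 4.6 = -0.8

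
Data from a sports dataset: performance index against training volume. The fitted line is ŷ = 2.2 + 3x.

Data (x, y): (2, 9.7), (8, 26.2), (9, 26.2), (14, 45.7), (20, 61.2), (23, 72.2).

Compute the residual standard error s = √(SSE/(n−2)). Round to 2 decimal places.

x=2: ŷ = 2.2 + 3·2 = 8.2; r = 9.7 − 8.2 = 1.5
x=8: ŷ = 2.2 + 3·8 = 26.2; r = 26.2 − 26.2 = 0
x=9: ŷ = 2.2 + 3·9 = 29.2; r = 26.2 − 29.2 = -3
x=14: ŷ = 2.2 + 3·14 = 44.2; r = 45.7 − 44.2 = 1.5
x=20: ŷ = 2.2 + 3·20 = 62.2; r = 61.2 − 62.2 = -1
x=23: ŷ = 2.2 + 3·23 = 71.2; r = 72.2 − 71.2 = 1
SSE = 2.25 + 0 + 9 + 2.25 + 1 + 1 = 15.5
s = √(15.5/4) = √3.875 ≈ 1.97

s = 1.97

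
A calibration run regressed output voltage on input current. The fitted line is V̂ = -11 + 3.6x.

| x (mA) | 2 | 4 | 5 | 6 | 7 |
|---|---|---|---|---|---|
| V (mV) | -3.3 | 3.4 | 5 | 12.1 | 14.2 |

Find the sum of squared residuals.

x=2: V̂ = -11 + 3.6·2 = -3.8; r = -3.3 − (-3.8) = 0.5
x=4: V̂ = -11 + 3.6·4 = 3.4; r = 3.4 − 3.4 = 0
x=5: V̂ = -11 + 3.6·5 = 7; r = 5 − 7 = -2
x=6: V̂ = -11 + 3.6·6 = 10.6; r = 12.1 − 10.6 = 1.5
x=7: V̂ = -11 + 3.6·7 = 14.2; r = 14.2 − 14.2 = 0
SSE = 0.25 + 0 + 4 + 2.25 + 0 = 6.5

SSE = 6.5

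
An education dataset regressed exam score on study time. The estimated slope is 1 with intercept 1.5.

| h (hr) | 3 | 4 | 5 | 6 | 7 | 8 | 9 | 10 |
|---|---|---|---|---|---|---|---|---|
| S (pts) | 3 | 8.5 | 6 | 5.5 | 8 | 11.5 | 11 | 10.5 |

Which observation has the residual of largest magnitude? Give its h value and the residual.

h=3: Ŝ = 1.5 + 3 = 4.5; r = 3 − 4.5 = -1.5
h=4: Ŝ = 1.5 + 4 = 5.5; r = 8.5 − 5.5 = 3
h=5: Ŝ = 1.5 + 5 = 6.5; r = 6 − 6.5 = -0.5
h=6: Ŝ = 1.5 + 6 = 7.5; r = 5.5 − 7.5 = -2
h=7: Ŝ = 1.5 + 7 = 8.5; r = 8 − 8.5 = -0.5
h=8: Ŝ = 1.5 + 8 = 9.5; r = 11.5 − 9.5 = 2
h=9: Ŝ = 1.5 + 9 = 10.5; r = 11 − 10.5 = 0.5
h=10: Ŝ = 1.5 + 10 = 11.5; r = 10.5 − 11.5 = -1
Largest |r| is 3 at h = 4, residual 3.

h = 4, r = 3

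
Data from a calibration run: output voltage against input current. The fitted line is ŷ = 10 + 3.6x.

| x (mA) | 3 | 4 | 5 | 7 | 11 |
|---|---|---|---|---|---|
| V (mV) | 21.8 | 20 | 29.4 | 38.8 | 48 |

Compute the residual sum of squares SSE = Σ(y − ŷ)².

SSE = 37.84

x=3: ŷ = 10 + 3.6·3 = 20.8; r = 21.8 − 20.8 = 1
x=4: ŷ = 10 + 3.6·4 = 24.4; r = 20 − 24.4 = -4.4
x=5: ŷ = 10 + 3.6·5 = 28; r = 29.4 − 28 = 1.4
x=7: ŷ = 10 + 3.6·7 = 35.2; r = 38.8 − 35.2 = 3.6
x=11: ŷ = 10 + 3.6·11 = 49.6; r = 48 − 49.6 = -1.6
SSE = 1 + 19.36 + 1.96 + 12.96 + 2.56 = 37.84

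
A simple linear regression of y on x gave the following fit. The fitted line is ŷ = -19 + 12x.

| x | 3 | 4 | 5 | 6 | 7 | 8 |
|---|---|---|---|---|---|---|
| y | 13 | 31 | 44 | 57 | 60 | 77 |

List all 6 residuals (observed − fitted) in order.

-4, 2, 3, 4, -5, 0

x=3: ŷ = -19 + 12·3 = 17; r = 13 − 17 = -4
x=4: ŷ = -19 + 12·4 = 29; r = 31 − 29 = 2
x=5: ŷ = -19 + 12·5 = 41; r = 44 − 41 = 3
x=6: ŷ = -19 + 12·6 = 53; r = 57 − 53 = 4
x=7: ŷ = -19 + 12·7 = 65; r = 60 − 65 = -5
x=8: ŷ = -19 + 12·8 = 77; r = 77 − 77 = 0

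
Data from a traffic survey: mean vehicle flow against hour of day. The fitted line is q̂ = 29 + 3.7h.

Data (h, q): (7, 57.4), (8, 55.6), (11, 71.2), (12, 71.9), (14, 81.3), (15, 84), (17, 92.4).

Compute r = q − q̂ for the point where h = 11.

r = 1.5

q̂ = 29 + 3.7·11 = 69.7
r = 71.2 − 69.7 = 1.5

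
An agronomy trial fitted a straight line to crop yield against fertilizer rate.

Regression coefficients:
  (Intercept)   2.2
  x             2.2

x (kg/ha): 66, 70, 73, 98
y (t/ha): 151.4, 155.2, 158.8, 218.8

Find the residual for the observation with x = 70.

ŷ = 2.2 + 2.2·70 = 156.2
r = 155.2 − 156.2 = -1

r = -1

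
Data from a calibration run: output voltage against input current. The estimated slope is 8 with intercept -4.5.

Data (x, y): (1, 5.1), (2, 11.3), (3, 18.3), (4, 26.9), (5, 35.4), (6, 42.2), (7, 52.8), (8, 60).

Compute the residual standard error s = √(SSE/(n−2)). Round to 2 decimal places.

s = 1.16

x=1: ŷ = -4.5 + 8·1 = 3.5; e = 5.1 − 3.5 = 1.6
x=2: ŷ = -4.5 + 8·2 = 11.5; e = 11.3 − 11.5 = -0.2
x=3: ŷ = -4.5 + 8·3 = 19.5; e = 18.3 − 19.5 = -1.2
x=4: ŷ = -4.5 + 8·4 = 27.5; e = 26.9 − 27.5 = -0.6
x=5: ŷ = -4.5 + 8·5 = 35.5; e = 35.4 − 35.5 = -0.1
x=6: ŷ = -4.5 + 8·6 = 43.5; e = 42.2 − 43.5 = -1.3
x=7: ŷ = -4.5 + 8·7 = 51.5; e = 52.8 − 51.5 = 1.3
x=8: ŷ = -4.5 + 8·8 = 59.5; e = 60 − 59.5 = 0.5
SSE = 2.56 + 0.04 + 1.44 + 0.36 + 0.01 + 1.69 + 1.69 + 0.25 = 8.04
s = √(8.04/6) = √1.34 ≈ 1.16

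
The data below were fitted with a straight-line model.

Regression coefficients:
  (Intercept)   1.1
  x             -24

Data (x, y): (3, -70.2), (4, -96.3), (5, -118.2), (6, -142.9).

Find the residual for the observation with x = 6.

r = 0

ŷ = 1.1 − 24·6 = -142.9
r = -142.9 − (-142.9) = 0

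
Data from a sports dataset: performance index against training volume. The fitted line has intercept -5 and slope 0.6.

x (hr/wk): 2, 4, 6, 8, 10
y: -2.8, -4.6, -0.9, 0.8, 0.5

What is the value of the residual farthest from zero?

r = -2

x=2: ŷ = -5 + 0.6·2 = -3.8; r = -2.8 − (-3.8) = 1
x=4: ŷ = -5 + 0.6·4 = -2.6; r = -4.6 − (-2.6) = -2
x=6: ŷ = -5 + 0.6·6 = -1.4; r = -0.9 − (-1.4) = 0.5
x=8: ŷ = -5 + 0.6·8 = -0.2; r = 0.8 − (-0.2) = 1
x=10: ŷ = -5 + 0.6·10 = 1; r = 0.5 − 1 = -0.5
Largest |r| is 2 at x = 4, residual -2.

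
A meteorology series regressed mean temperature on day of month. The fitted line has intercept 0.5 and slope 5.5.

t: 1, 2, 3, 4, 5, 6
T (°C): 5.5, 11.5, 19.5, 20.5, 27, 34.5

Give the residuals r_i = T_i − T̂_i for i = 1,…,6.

-0.5, 0, 2.5, -2, -1, 1

t=1: T̂ = 0.5 + 5.5·1 = 6; r = 5.5 − 6 = -0.5
t=2: T̂ = 0.5 + 5.5·2 = 11.5; r = 11.5 − 11.5 = 0
t=3: T̂ = 0.5 + 5.5·3 = 17; r = 19.5 − 17 = 2.5
t=4: T̂ = 0.5 + 5.5·4 = 22.5; r = 20.5 − 22.5 = -2
t=5: T̂ = 0.5 + 5.5·5 = 28; r = 27 − 28 = -1
t=6: T̂ = 0.5 + 5.5·6 = 33.5; r = 34.5 − 33.5 = 1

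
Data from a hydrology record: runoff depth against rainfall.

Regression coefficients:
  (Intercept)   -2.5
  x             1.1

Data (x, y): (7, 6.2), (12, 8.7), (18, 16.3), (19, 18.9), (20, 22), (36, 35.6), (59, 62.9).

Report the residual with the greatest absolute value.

e = 2.5

x=7: ŷ = -2.5 + 1.1·7 = 5.2; e = 6.2 − 5.2 = 1
x=12: ŷ = -2.5 + 1.1·12 = 10.7; e = 8.7 − 10.7 = -2
x=18: ŷ = -2.5 + 1.1·18 = 17.3; e = 16.3 − 17.3 = -1
x=19: ŷ = -2.5 + 1.1·19 = 18.4; e = 18.9 − 18.4 = 0.5
x=20: ŷ = -2.5 + 1.1·20 = 19.5; e = 22 − 19.5 = 2.5
x=36: ŷ = -2.5 + 1.1·36 = 37.1; e = 35.6 − 37.1 = -1.5
x=59: ŷ = -2.5 + 1.1·59 = 62.4; e = 62.9 − 62.4 = 0.5
Largest |e| is 2.5 at x = 20, residual 2.5.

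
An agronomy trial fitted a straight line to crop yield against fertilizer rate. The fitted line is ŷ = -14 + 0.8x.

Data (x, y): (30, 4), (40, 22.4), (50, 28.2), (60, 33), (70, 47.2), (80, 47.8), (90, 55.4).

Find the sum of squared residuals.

SSE = 99.84

x=30: ŷ = -14 + 0.8·30 = 10; r = 4 − 10 = -6
x=40: ŷ = -14 + 0.8·40 = 18; r = 22.4 − 18 = 4.4
x=50: ŷ = -14 + 0.8·50 = 26; r = 28.2 − 26 = 2.2
x=60: ŷ = -14 + 0.8·60 = 34; r = 33 − 34 = -1
x=70: ŷ = -14 + 0.8·70 = 42; r = 47.2 − 42 = 5.2
x=80: ŷ = -14 + 0.8·80 = 50; r = 47.8 − 50 = -2.2
x=90: ŷ = -14 + 0.8·90 = 58; r = 55.4 − 58 = -2.6
SSE = 36 + 19.36 + 4.84 + 1 + 27.04 + 4.84 + 6.76 = 99.84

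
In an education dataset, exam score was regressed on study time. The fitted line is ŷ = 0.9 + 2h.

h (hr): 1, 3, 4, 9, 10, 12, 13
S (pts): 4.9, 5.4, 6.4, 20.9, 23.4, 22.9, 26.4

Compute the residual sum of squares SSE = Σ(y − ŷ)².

h=1: ŷ = 0.9 + 2·1 = 2.9; e = 4.9 − 2.9 = 2
h=3: ŷ = 0.9 + 2·3 = 6.9; e = 5.4 − 6.9 = -1.5
h=4: ŷ = 0.9 + 2·4 = 8.9; e = 6.4 − 8.9 = -2.5
h=9: ŷ = 0.9 + 2·9 = 18.9; e = 20.9 − 18.9 = 2
h=10: ŷ = 0.9 + 2·10 = 20.9; e = 23.4 − 20.9 = 2.5
h=12: ŷ = 0.9 + 2·12 = 24.9; e = 22.9 − 24.9 = -2
h=13: ŷ = 0.9 + 2·13 = 26.9; e = 26.4 − 26.9 = -0.5
SSE = 4 + 2.25 + 6.25 + 4 + 6.25 + 4 + 0.25 = 27

SSE = 27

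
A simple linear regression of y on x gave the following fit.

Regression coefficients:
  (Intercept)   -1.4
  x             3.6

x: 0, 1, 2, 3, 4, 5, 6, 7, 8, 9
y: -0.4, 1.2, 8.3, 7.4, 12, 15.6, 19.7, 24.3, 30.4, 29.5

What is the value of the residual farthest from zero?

x=0: ŷ = -1.4 + 3.6·0 = -1.4; e = -0.4 − (-1.4) = 1
x=1: ŷ = -1.4 + 3.6·1 = 2.2; e = 1.2 − 2.2 = -1
x=2: ŷ = -1.4 + 3.6·2 = 5.8; e = 8.3 − 5.8 = 2.5
x=3: ŷ = -1.4 + 3.6·3 = 9.4; e = 7.4 − 9.4 = -2
x=4: ŷ = -1.4 + 3.6·4 = 13; e = 12 − 13 = -1
x=5: ŷ = -1.4 + 3.6·5 = 16.6; e = 15.6 − 16.6 = -1
x=6: ŷ = -1.4 + 3.6·6 = 20.2; e = 19.7 − 20.2 = -0.5
x=7: ŷ = -1.4 + 3.6·7 = 23.8; e = 24.3 − 23.8 = 0.5
x=8: ŷ = -1.4 + 3.6·8 = 27.4; e = 30.4 − 27.4 = 3
x=9: ŷ = -1.4 + 3.6·9 = 31; e = 29.5 − 31 = -1.5
Largest |e| is 3 at x = 8, residual 3.

e = 3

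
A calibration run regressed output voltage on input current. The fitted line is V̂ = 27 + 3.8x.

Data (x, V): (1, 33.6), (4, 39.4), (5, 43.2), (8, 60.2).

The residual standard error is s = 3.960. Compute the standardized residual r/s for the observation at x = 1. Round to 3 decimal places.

V̂ = 27 + 3.8·1 = 30.8
r = 33.6 − 30.8 = 2.8
r/s = 2.8 / 3.960 = 0.707

0.707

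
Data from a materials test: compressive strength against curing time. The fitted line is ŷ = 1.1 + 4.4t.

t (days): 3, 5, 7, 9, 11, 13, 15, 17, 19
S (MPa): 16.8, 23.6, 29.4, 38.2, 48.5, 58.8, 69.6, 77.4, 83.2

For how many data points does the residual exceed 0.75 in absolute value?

7

t=3: ŷ = 1.1 + 4.4·3 = 14.3; r = 16.8 − 14.3 = 2.5
t=5: ŷ = 1.1 + 4.4·5 = 23.1; r = 23.6 − 23.1 = 0.5
t=7: ŷ = 1.1 + 4.4·7 = 31.9; r = 29.4 − 31.9 = -2.5
t=9: ŷ = 1.1 + 4.4·9 = 40.7; r = 38.2 − 40.7 = -2.5
t=11: ŷ = 1.1 + 4.4·11 = 49.5; r = 48.5 − 49.5 = -1
t=13: ŷ = 1.1 + 4.4·13 = 58.3; r = 58.8 − 58.3 = 0.5
t=15: ŷ = 1.1 + 4.4·15 = 67.1; r = 69.6 − 67.1 = 2.5
t=17: ŷ = 1.1 + 4.4·17 = 75.9; r = 77.4 − 75.9 = 1.5
t=19: ŷ = 1.1 + 4.4·19 = 84.7; r = 83.2 − 84.7 = -1.5
|r| > 0.75: t=3 (|r|=2.5), t=7 (|r|=2.5), t=9 (|r|=2.5), t=11 (|r|=1), t=15 (|r|=2.5), t=17 (|r|=1.5), t=19 (|r|=1.5) → 7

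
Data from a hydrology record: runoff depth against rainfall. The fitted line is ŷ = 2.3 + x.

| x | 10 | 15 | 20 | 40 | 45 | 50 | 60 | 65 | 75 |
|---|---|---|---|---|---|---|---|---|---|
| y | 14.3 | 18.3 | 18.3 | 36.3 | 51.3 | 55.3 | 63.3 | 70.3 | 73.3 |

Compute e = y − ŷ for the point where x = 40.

e = -6

ŷ = 2.3 + 40 = 42.3
e = 36.3 − 42.3 = -6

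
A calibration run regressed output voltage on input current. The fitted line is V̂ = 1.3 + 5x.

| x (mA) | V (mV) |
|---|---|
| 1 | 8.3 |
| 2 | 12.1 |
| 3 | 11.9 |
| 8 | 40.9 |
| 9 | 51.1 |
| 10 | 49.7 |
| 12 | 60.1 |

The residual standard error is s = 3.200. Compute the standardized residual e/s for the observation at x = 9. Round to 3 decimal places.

V̂ = 1.3 + 5·9 = 46.3
e = 51.1 − 46.3 = 4.8
e/s = 4.8 / 3.200 = 1.500

1.500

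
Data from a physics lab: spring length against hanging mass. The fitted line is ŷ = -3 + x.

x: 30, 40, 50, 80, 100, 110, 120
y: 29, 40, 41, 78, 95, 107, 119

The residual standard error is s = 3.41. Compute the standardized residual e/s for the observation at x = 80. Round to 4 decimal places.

0.2933

ŷ = -3 + 80 = 77
e = 78 − 77 = 1
e/s = 1 / 3.41 = 0.2933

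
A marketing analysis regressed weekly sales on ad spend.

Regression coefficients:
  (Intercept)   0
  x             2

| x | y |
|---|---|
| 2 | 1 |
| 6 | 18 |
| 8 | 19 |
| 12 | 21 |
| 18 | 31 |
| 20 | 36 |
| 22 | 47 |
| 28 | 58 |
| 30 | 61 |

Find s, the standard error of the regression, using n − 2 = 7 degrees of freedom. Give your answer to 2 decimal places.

s = 4.11

x=2: ŷ = 2·2 = 4; r = 1 − 4 = -3
x=6: ŷ = 2·6 = 12; r = 18 − 12 = 6
x=8: ŷ = 2·8 = 16; r = 19 − 16 = 3
x=12: ŷ = 2·12 = 24; r = 21 − 24 = -3
x=18: ŷ = 2·18 = 36; r = 31 − 36 = -5
x=20: ŷ = 2·20 = 40; r = 36 − 40 = -4
x=22: ŷ = 2·22 = 44; r = 47 − 44 = 3
x=28: ŷ = 2·28 = 56; r = 58 − 56 = 2
x=30: ŷ = 2·30 = 60; r = 61 − 60 = 1
SSE = 9 + 36 + 9 + 9 + 25 + 16 + 9 + 4 + 1 = 118
s = √(118/7) = √16.8571 ≈ 4.11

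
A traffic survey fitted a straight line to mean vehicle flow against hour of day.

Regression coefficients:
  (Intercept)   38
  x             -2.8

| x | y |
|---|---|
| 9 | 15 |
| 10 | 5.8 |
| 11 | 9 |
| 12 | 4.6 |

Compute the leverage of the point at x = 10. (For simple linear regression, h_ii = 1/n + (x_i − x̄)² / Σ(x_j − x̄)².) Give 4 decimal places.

h = 0.3000

x̄ = (9 + 10 + 11 + 12)/4 = 10.5
Σ(x − x̄)² = 2.25 + 0.25 + 0.25 + 2.25 = 5
h = 1/4 + (-0.5)²/5 = 0.25 + 0.05 = 0.3000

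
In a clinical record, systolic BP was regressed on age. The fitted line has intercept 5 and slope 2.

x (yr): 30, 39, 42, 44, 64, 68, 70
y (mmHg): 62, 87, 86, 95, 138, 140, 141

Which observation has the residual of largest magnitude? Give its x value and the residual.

x=30: ŷ = 5 + 2·30 = 65; r = 62 − 65 = -3
x=39: ŷ = 5 + 2·39 = 83; r = 87 − 83 = 4
x=42: ŷ = 5 + 2·42 = 89; r = 86 − 89 = -3
x=44: ŷ = 5 + 2·44 = 93; r = 95 − 93 = 2
x=64: ŷ = 5 + 2·64 = 133; r = 138 − 133 = 5
x=68: ŷ = 5 + 2·68 = 141; r = 140 − 141 = -1
x=70: ŷ = 5 + 2·70 = 145; r = 141 − 145 = -4
Largest |r| is 5 at x = 64, residual 5.

x = 64, r = 5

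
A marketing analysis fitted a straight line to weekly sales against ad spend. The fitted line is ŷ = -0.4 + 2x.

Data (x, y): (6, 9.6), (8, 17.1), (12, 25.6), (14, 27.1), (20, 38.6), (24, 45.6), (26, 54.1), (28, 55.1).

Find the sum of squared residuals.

SSE = 22

x=6: ŷ = -0.4 + 2·6 = 11.6; r = 9.6 − 11.6 = -2
x=8: ŷ = -0.4 + 2·8 = 15.6; r = 17.1 − 15.6 = 1.5
x=12: ŷ = -0.4 + 2·12 = 23.6; r = 25.6 − 23.6 = 2
x=14: ŷ = -0.4 + 2·14 = 27.6; r = 27.1 − 27.6 = -0.5
x=20: ŷ = -0.4 + 2·20 = 39.6; r = 38.6 − 39.6 = -1
x=24: ŷ = -0.4 + 2·24 = 47.6; r = 45.6 − 47.6 = -2
x=26: ŷ = -0.4 + 2·26 = 51.6; r = 54.1 − 51.6 = 2.5
x=28: ŷ = -0.4 + 2·28 = 55.6; r = 55.1 − 55.6 = -0.5
SSE = 4 + 2.25 + 4 + 0.25 + 1 + 4 + 6.25 + 0.25 = 22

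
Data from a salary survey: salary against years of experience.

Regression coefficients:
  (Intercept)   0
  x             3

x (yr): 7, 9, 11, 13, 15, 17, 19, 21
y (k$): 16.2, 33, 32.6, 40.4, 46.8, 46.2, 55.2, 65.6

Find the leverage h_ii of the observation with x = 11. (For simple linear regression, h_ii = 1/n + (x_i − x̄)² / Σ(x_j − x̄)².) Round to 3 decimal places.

x̄ = (7 + 9 + 11 + 13 + 15 + 17 + 19 + 21)/8 = 14
Σ(x − x̄)² = 49 + 25 + 9 + 1 + 1 + 9 + 25 + 49 = 168
h = 1/8 + (-3)²/168 = 0.125 + 0.0535714 = 0.179

h = 0.179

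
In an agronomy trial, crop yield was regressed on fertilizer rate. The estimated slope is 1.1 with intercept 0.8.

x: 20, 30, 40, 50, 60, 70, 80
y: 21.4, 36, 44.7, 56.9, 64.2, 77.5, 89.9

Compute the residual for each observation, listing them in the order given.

-1.4, 2.2, -0.1, 1.1, -2.6, -0.3, 1.1

x=20: ŷ = 0.8 + 1.1·20 = 22.8; e = 21.4 − 22.8 = -1.4
x=30: ŷ = 0.8 + 1.1·30 = 33.8; e = 36 − 33.8 = 2.2
x=40: ŷ = 0.8 + 1.1·40 = 44.8; e = 44.7 − 44.8 = -0.1
x=50: ŷ = 0.8 + 1.1·50 = 55.8; e = 56.9 − 55.8 = 1.1
x=60: ŷ = 0.8 + 1.1·60 = 66.8; e = 64.2 − 66.8 = -2.6
x=70: ŷ = 0.8 + 1.1·70 = 77.8; e = 77.5 − 77.8 = -0.3
x=80: ŷ = 0.8 + 1.1·80 = 88.8; e = 89.9 − 88.8 = 1.1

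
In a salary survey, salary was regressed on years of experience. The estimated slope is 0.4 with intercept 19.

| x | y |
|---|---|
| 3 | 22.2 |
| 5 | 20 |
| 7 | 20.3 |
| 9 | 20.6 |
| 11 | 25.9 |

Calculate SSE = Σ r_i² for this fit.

x=3: ŷ = 19 + 0.4·3 = 20.2; r = 22.2 − 20.2 = 2
x=5: ŷ = 19 + 0.4·5 = 21; r = 20 − 21 = -1
x=7: ŷ = 19 + 0.4·7 = 21.8; r = 20.3 − 21.8 = -1.5
x=9: ŷ = 19 + 0.4·9 = 22.6; r = 20.6 − 22.6 = -2
x=11: ŷ = 19 + 0.4·11 = 23.4; r = 25.9 − 23.4 = 2.5
SSE = 4 + 1 + 2.25 + 4 + 6.25 = 17.5

SSE = 17.5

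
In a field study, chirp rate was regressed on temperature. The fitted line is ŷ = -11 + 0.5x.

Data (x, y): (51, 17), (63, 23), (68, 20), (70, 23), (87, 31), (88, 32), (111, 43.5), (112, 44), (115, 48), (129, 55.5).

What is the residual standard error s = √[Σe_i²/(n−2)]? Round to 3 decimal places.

s = 2.062

x=51: ŷ = -11 + 0.5·51 = 14.5; e = 17 − 14.5 = 2.5
x=63: ŷ = -11 + 0.5·63 = 20.5; e = 23 − 20.5 = 2.5
x=68: ŷ = -11 + 0.5·68 = 23; e = 20 − 23 = -3
x=70: ŷ = -11 + 0.5·70 = 24; e = 23 − 24 = -1
x=87: ŷ = -11 + 0.5·87 = 32.5; e = 31 − 32.5 = -1.5
x=88: ŷ = -11 + 0.5·88 = 33; e = 32 − 33 = -1
x=111: ŷ = -11 + 0.5·111 = 44.5; e = 43.5 − 44.5 = -1
x=112: ŷ = -11 + 0.5·112 = 45; e = 44 − 45 = -1
x=115: ŷ = -11 + 0.5·115 = 46.5; e = 48 − 46.5 = 1.5
x=129: ŷ = -11 + 0.5·129 = 53.5; e = 55.5 − 53.5 = 2
SSE = 6.25 + 6.25 + 9 + 1 + 2.25 + 1 + 1 + 1 + 2.25 + 4 = 34
s = √(34/8) = √4.25 ≈ 2.062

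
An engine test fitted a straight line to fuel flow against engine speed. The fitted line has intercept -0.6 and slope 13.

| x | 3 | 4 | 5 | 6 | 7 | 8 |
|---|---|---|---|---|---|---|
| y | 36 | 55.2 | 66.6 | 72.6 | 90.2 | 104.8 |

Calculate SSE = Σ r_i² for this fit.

x=3: ŷ = -0.6 + 13·3 = 38.4; r = 36 − 38.4 = -2.4
x=4: ŷ = -0.6 + 13·4 = 51.4; r = 55.2 − 51.4 = 3.8
x=5: ŷ = -0.6 + 13·5 = 64.4; r = 66.6 − 64.4 = 2.2
x=6: ŷ = -0.6 + 13·6 = 77.4; r = 72.6 − 77.4 = -4.8
x=7: ŷ = -0.6 + 13·7 = 90.4; r = 90.2 − 90.4 = -0.2
x=8: ŷ = -0.6 + 13·8 = 103.4; r = 104.8 − 103.4 = 1.4
SSE = 5.76 + 14.44 + 4.84 + 23.04 + 0.04 + 1.96 = 50.08

SSE = 50.08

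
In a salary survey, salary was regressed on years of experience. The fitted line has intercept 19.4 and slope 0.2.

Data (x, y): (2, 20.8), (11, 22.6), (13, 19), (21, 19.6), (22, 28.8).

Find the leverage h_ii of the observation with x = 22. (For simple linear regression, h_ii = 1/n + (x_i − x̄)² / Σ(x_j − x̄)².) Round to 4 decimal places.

x̄ = (2 + 11 + 13 + 21 + 22)/5 = 13.8
Σ(x − x̄)² = 139.24 + 7.84 + 0.64 + 51.84 + 67.24 = 266.8
h = 1/5 + (8.2)²/266.8 = 0.2 + 0.252024 = 0.4520

h = 0.4520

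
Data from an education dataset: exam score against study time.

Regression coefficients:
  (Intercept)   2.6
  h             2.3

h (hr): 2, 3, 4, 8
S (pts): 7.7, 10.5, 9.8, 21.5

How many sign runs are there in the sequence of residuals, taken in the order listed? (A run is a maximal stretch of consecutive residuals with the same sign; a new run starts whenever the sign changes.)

3 runs

h=2: ŷ = 2.6 + 2.3·2 = 7.2; r = 7.7 − 7.2 = 0.5
h=3: ŷ = 2.6 + 2.3·3 = 9.5; r = 10.5 − 9.5 = 1
h=4: ŷ = 2.6 + 2.3·4 = 11.8; r = 9.8 − 11.8 = -2
h=8: ŷ = 2.6 + 2.3·8 = 21; r = 21.5 − 21 = 0.5
Signs: + + − +
Runs: +×2, −×1, +×1 → 3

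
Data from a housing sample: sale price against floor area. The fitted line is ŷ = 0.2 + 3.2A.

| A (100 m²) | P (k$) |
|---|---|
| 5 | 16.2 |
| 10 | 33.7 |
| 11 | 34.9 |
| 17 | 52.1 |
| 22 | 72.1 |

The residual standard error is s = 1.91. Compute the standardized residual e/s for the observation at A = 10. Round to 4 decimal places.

ŷ = 0.2 + 3.2·10 = 32.2
e = 33.7 − 32.2 = 1.5
e/s = 1.5 / 1.91 = 0.7853

0.7853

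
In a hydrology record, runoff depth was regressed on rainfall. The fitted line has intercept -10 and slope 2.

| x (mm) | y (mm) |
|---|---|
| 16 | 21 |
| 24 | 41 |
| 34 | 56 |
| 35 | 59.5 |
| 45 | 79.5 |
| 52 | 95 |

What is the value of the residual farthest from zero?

x=16: ŷ = -10 + 2·16 = 22; r = 21 − 22 = -1
x=24: ŷ = -10 + 2·24 = 38; r = 41 − 38 = 3
x=34: ŷ = -10 + 2·34 = 58; r = 56 − 58 = -2
x=35: ŷ = -10 + 2·35 = 60; r = 59.5 − 60 = -0.5
x=45: ŷ = -10 + 2·45 = 80; r = 79.5 − 80 = -0.5
x=52: ŷ = -10 + 2·52 = 94; r = 95 − 94 = 1
Largest |r| is 3 at x = 24, residual 3.

r = 3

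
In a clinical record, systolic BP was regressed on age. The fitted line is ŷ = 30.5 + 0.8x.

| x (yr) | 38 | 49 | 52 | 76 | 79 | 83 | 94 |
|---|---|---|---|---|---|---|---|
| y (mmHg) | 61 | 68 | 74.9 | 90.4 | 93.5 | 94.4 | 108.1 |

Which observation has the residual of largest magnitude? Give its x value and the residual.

x=38: ŷ = 30.5 + 0.8·38 = 60.9; e = 61 − 60.9 = 0.1
x=49: ŷ = 30.5 + 0.8·49 = 69.7; e = 68 − 69.7 = -1.7
x=52: ŷ = 30.5 + 0.8·52 = 72.1; e = 74.9 − 72.1 = 2.8
x=76: ŷ = 30.5 + 0.8·76 = 91.3; e = 90.4 − 91.3 = -0.9
x=79: ŷ = 30.5 + 0.8·79 = 93.7; e = 93.5 − 93.7 = -0.2
x=83: ŷ = 30.5 + 0.8·83 = 96.9; e = 94.4 − 96.9 = -2.5
x=94: ŷ = 30.5 + 0.8·94 = 105.7; e = 108.1 − 105.7 = 2.4
Largest |e| is 2.8 at x = 52, residual 2.8.

x = 52, e = 2.8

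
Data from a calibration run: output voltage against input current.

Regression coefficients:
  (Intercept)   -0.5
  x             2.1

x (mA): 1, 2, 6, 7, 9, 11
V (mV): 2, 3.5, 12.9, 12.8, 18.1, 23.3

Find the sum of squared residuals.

x=1: V̂ = -0.5 + 2.1·1 = 1.6; r = 2 − 1.6 = 0.4
x=2: V̂ = -0.5 + 2.1·2 = 3.7; r = 3.5 − 3.7 = -0.2
x=6: V̂ = -0.5 + 2.1·6 = 12.1; r = 12.9 − 12.1 = 0.8
x=7: V̂ = -0.5 + 2.1·7 = 14.2; r = 12.8 − 14.2 = -1.4
x=9: V̂ = -0.5 + 2.1·9 = 18.4; r = 18.1 − 18.4 = -0.3
x=11: V̂ = -0.5 + 2.1·11 = 22.6; r = 23.3 − 22.6 = 0.7
SSE = 0.16 + 0.04 + 0.64 + 1.96 + 0.09 + 0.49 = 3.38

SSE = 3.38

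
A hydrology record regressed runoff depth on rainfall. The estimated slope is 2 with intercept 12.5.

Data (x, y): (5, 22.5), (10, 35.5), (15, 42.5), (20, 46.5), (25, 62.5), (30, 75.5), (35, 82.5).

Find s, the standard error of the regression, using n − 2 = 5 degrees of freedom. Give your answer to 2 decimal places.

x=5: ŷ = 12.5 + 2·5 = 22.5; r = 22.5 − 22.5 = 0
x=10: ŷ = 12.5 + 2·10 = 32.5; r = 35.5 − 32.5 = 3
x=15: ŷ = 12.5 + 2·15 = 42.5; r = 42.5 − 42.5 = 0
x=20: ŷ = 12.5 + 2·20 = 52.5; r = 46.5 − 52.5 = -6
x=25: ŷ = 12.5 + 2·25 = 62.5; r = 62.5 − 62.5 = 0
x=30: ŷ = 12.5 + 2·30 = 72.5; r = 75.5 − 72.5 = 3
x=35: ŷ = 12.5 + 2·35 = 82.5; r = 82.5 − 82.5 = 0
SSE = 0 + 9 + 0 + 36 + 0 + 9 + 0 = 54
s = √(54/5) = √10.8 ≈ 3.29

s = 3.29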